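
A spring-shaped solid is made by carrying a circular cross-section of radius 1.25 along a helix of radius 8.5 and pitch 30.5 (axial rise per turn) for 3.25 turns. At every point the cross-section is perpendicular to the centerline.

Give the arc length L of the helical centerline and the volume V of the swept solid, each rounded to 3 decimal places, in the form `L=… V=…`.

L=199.883 V=981.175

2πR = 2π·8.5 = 53.407075
per-turn = √(53.407075² + 30.5²) = √(2852.3157 + 930.25) = √3782.5657 = 61.502566
L = 3.25 × 61.502566 = 199.883341
V = π·1.25² × L = 4.908739 × 199.883341 = 981.175054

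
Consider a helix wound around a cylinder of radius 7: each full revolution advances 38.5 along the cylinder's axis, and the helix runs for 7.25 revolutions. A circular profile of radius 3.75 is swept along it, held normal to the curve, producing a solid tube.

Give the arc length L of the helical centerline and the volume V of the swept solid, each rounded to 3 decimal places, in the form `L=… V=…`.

2πR = 2π·7 = 43.982297
per-turn = √(43.982297² + 38.5²) = √(1934.4425 + 1482.25) = √3416.6925 = 58.452480
L = 7.25 × 58.452480 = 423.780483
V = π·3.75² × L = 44.178647 × 423.780483 = 18722.048222

L=423.780 V=18722.048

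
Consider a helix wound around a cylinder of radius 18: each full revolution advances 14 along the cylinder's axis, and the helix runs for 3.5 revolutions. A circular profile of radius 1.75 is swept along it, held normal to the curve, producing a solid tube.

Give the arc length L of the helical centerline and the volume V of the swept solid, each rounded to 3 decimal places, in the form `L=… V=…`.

2πR = 2π·18 = 113.097336
per-turn = √(113.097336² + 14²) = √(12791.0073 + 196) = √12987.0073 = 113.960552
L = 3.5 × 113.960552 = 398.861930
V = π·1.75² × L = 9.621128 × 398.861930 = 3837.501487

L=398.862 V=3837.501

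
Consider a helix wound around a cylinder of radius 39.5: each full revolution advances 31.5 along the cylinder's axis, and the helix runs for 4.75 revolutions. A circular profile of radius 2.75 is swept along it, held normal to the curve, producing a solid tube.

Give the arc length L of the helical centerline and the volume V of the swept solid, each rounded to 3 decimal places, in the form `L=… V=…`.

2πR = 2π·39.5 = 248.185820
per-turn = √(248.185820² + 31.5²) = √(61596.2011 + 992.25) = √62588.4511 = 250.176840
L = 4.75 × 250.176840 = 1188.339988
V = π·2.75² × L = 23.758294 × 1188.339988 = 28232.931334

L=1188.340 V=28232.931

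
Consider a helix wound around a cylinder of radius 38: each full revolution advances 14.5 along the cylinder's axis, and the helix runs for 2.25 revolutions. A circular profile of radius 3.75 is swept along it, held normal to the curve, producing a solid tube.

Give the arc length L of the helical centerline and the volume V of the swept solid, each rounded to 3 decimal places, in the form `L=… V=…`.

2πR = 2π·38 = 238.761042
per-turn = √(238.761042² + 14.5²) = √(57006.8350 + 210.25) = √57217.0850 = 239.200930
L = 2.25 × 239.200930 = 538.202093
V = π·3.75² × L = 44.178647 × 538.202093 = 23777.040115

L=538.202 V=23777.040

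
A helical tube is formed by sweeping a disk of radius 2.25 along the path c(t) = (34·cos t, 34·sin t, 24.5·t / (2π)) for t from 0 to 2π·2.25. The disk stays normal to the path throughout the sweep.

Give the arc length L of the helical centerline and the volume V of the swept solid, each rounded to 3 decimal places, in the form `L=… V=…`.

2πR = 2π·34 = 213.628300
per-turn = √(213.628300² + 24.5²) = √(45637.0508 + 600.25) = √46237.3008 = 215.028604
L = 2.25 × 215.028604 = 483.814360
V = π·2.25² × L = 15.904313 × 483.814360 = 7694.734925

L=483.814 V=7694.735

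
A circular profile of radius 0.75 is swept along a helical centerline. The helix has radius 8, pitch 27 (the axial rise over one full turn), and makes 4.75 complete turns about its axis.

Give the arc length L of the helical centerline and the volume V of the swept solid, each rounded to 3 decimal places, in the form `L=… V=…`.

L=271.026 V=478.942

2πR = 2π·8 = 50.265482
per-turn = √(50.265482² + 27²) = √(2526.6187 + 729) = √3255.6187 = 57.058029
L = 4.75 × 57.058029 = 271.025640
V = π·0.75² × L = 1.767146 × 271.025640 = 478.941840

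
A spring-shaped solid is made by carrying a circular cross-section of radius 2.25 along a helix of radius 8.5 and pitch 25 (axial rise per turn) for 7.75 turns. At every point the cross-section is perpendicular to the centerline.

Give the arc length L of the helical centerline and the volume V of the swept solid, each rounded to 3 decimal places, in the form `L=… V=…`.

2πR = 2π·8.5 = 53.407075
per-turn = √(53.407075² + 25²) = √(2852.3157 + 625) = √3477.3157 = 58.968769
L = 7.75 × 58.968769 = 457.007957
V = π·2.25² × L = 15.904313 × 457.007957 = 7268.397500

L=457.008 V=7268.398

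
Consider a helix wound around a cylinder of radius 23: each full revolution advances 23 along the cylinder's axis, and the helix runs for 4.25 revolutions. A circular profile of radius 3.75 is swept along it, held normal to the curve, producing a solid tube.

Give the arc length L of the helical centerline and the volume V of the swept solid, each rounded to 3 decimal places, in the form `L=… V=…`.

2πR = 2π·23 = 144.513262
per-turn = √(144.513262² + 23²) = √(20884.0829 + 529) = √21413.0829 = 146.332098
L = 4.25 × 146.332098 = 621.911417
V = π·3.75² × L = 44.178647 × 621.911417 = 27475.204748

L=621.911 V=27475.205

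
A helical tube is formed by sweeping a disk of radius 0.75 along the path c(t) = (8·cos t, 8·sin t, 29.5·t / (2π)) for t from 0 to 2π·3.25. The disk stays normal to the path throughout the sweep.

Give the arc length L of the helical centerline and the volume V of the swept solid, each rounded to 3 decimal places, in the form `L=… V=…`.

L=189.419 V=334.730

2πR = 2π·8 = 50.265482
per-turn = √(50.265482² + 29.5²) = √(2526.6187 + 870.25) = √3396.8687 = 58.282662
L = 3.25 × 58.282662 = 189.418653
V = π·0.75² × L = 1.767146 × 189.418653 = 334.730389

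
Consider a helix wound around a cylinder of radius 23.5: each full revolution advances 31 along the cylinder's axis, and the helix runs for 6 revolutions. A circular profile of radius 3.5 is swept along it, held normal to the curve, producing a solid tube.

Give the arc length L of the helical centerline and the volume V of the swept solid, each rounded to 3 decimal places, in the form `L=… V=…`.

2πR = 2π·23.5 = 147.654855
per-turn = √(147.654855² + 31²) = √(21801.9561 + 961) = √22762.9561 = 150.873974
L = 6 × 150.873974 = 905.243846
V = π·3.5² × L = 38.484510 × 905.243846 = 34837.865843

L=905.244 V=34837.866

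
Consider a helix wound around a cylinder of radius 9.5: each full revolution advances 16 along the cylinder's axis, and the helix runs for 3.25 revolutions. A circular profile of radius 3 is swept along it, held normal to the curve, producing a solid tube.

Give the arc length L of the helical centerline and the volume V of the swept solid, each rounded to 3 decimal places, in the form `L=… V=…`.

L=200.842 V=5678.667

2πR = 2π·9.5 = 59.690260
per-turn = √(59.690260² + 16²) = √(3562.9272 + 256) = √3818.9272 = 61.797469
L = 3.25 × 61.797469 = 200.841775
V = π·3² × L = 28.274334 × 200.841775 = 5678.667393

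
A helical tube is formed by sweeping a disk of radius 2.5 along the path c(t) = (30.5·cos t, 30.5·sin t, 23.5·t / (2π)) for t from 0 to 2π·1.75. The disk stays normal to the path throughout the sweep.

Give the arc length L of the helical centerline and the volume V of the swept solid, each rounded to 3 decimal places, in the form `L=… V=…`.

L=337.877 V=6634.202

2πR = 2π·30.5 = 191.637152
per-turn = √(191.637152² + 23.5²) = √(36724.7980 + 552.25) = √37277.0480 = 193.072649
L = 1.75 × 193.072649 = 337.877137
V = π·2.5² × L = 19.634954 × 337.877137 = 6634.202063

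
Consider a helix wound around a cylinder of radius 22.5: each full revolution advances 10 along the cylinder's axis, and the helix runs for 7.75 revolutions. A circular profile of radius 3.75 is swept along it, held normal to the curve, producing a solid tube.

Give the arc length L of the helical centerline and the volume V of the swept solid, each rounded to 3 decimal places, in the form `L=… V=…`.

2πR = 2π·22.5 = 141.371669
per-turn = √(141.371669² + 10²) = √(19985.9489 + 100) = √20085.9489 = 141.724906
L = 7.75 × 141.724906 = 1098.368020
V = π·3.75² × L = 44.178647 × 1098.368020 = 48524.412676

L=1098.368 V=48524.413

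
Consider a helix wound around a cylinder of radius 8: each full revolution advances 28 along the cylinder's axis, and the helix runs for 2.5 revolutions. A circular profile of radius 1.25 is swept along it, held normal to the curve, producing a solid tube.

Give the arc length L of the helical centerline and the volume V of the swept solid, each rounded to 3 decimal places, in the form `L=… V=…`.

L=143.845 V=706.097

2πR = 2π·8 = 50.265482
per-turn = √(50.265482² + 28²) = √(2526.6187 + 784) = √3310.6187 = 57.537976
L = 2.5 × 57.537976 = 143.844941
V = π·1.25² × L = 4.908739 × 143.844941 = 706.097203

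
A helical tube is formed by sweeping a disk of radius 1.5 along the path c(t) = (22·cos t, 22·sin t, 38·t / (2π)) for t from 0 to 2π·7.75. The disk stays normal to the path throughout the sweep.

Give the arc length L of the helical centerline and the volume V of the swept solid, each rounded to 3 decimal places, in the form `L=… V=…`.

2πR = 2π·22 = 138.230077
per-turn = √(138.230077² + 38²) = √(19107.5541 + 1444) = √20551.5541 = 143.358132
L = 7.75 × 143.358132 = 1111.025526
V = π·1.5² × L = 7.068583 × 1111.025526 = 7853.376668

L=1111.026 V=7853.377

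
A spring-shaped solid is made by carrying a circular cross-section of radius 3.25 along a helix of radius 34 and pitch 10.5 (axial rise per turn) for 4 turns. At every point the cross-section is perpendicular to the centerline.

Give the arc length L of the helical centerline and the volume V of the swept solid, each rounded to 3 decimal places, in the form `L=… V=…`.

2πR = 2π·34 = 213.628300
per-turn = √(213.628300² + 10.5²) = √(45637.0508 + 110.25) = √45747.3008 = 213.886186
L = 4 × 213.886186 = 855.544746
V = π·3.25² × L = 33.183072 × 855.544746 = 28389.603243

L=855.545 V=28389.603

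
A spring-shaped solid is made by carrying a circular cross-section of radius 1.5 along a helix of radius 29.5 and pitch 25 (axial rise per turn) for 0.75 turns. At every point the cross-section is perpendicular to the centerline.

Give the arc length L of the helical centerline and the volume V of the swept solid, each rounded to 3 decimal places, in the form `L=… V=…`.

L=140.274 V=991.540

2πR = 2π·29.5 = 185.353967
per-turn = √(185.353967² + 25²) = √(34356.0929 + 625) = √34981.0929 = 187.032331
L = 0.75 × 187.032331 = 140.274248
V = π·1.5² × L = 7.068583 × 140.274248 = 991.540234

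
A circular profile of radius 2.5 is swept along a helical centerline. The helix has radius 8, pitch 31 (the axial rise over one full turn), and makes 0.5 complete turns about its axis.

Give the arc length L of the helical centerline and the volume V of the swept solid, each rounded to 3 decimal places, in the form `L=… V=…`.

2πR = 2π·8 = 50.265482
per-turn = √(50.265482² + 31²) = √(2526.6187 + 961) = √3487.6187 = 59.056064
L = 0.5 × 59.056064 = 29.528032
V = π·2.5² × L = 19.634954 × 29.528032 = 579.781555

L=29.528 V=579.782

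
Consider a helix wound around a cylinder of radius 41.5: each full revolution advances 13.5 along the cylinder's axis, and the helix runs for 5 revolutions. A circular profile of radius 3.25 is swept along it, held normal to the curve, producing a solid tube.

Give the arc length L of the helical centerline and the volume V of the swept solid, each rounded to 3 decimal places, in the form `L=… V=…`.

2πR = 2π·41.5 = 260.752190
per-turn = √(260.752190² + 13.5²) = √(67991.7047 + 182.25) = √68173.9547 = 261.101426
L = 5 × 261.101426 = 1305.507131
V = π·3.25² × L = 33.183072 × 1305.507131 = 43320.737637

L=1305.507 V=43320.738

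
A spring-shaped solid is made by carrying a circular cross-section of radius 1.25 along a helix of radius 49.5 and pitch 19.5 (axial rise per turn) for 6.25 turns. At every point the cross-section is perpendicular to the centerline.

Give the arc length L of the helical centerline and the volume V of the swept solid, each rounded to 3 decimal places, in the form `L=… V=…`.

L=1947.677 V=9560.639

2πR = 2π·49.5 = 311.017673
per-turn = √(311.017673² + 19.5²) = √(96731.9927 + 380.25) = √97112.2427 = 311.628373
L = 6.25 × 311.628373 = 1947.677330
V = π·1.25² × L = 4.908739 × 1947.677330 = 9560.638737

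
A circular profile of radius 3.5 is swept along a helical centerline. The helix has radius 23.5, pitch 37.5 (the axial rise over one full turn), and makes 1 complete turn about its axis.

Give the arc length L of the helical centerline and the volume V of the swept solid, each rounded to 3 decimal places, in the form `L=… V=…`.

2πR = 2π·23.5 = 147.654855
per-turn = √(147.654855² + 37.5²) = √(21801.9561 + 1406.25) = √23208.2061 = 152.342398
L = 1 × 152.342398 = 152.342398
V = π·3.5² × L = 38.484510 × 152.342398 = 5862.822527

L=152.342 V=5862.823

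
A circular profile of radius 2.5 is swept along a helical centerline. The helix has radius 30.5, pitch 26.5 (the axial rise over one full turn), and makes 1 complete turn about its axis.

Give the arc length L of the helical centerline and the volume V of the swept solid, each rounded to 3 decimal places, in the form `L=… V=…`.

L=193.461 V=3798.592

2πR = 2π·30.5 = 191.637152
per-turn = √(191.637152² + 26.5²) = √(36724.7980 + 702.25) = √37427.0480 = 193.460714
L = 1 × 193.460714 = 193.460714
V = π·2.5² × L = 19.634954 × 193.460714 = 3798.592242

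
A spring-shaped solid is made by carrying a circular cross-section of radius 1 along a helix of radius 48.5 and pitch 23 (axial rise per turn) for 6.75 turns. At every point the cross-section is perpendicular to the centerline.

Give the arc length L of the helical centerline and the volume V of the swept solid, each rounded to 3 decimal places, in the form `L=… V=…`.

2πR = 2π·48.5 = 304.734487
per-turn = √(304.734487² + 23²) = √(92863.1078 + 529) = √93392.1078 = 305.601224
L = 6.75 × 305.601224 = 2062.808259
V = π·1² × L = 3.141593 × 2062.808259 = 6480.503271

L=2062.808 V=6480.503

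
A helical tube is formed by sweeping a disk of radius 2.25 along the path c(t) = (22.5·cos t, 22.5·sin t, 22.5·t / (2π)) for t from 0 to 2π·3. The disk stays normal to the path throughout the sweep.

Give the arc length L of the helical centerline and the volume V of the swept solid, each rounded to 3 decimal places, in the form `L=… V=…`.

L=429.453 V=6830.153

2πR = 2π·22.5 = 141.371669
per-turn = √(141.371669² + 22.5²) = √(19985.9489 + 506.25) = √20492.1989 = 143.150965
L = 3 × 143.150965 = 429.452896
V = π·2.25² × L = 15.904313 × 429.452896 = 6830.153201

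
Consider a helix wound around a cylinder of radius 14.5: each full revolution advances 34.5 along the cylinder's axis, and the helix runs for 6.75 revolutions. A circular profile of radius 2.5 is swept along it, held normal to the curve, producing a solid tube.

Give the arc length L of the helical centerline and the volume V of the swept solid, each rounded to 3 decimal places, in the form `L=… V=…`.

L=657.583 V=12911.604

2πR = 2π·14.5 = 91.106187
per-turn = √(91.106187² + 34.5²) = √(8300.3373 + 1190.25) = √9490.5873 = 97.419645
L = 6.75 × 97.419645 = 657.582606
V = π·2.5² × L = 19.634954 × 657.582606 = 12911.604279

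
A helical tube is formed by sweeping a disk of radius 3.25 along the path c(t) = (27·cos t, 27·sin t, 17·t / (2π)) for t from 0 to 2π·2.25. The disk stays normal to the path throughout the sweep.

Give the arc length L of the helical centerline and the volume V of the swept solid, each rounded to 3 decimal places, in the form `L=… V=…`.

2πR = 2π·27 = 169.646003
per-turn = √(169.646003² + 17²) = √(28779.7664 + 289) = √29068.7664 = 170.495649
L = 2.25 × 170.495649 = 383.615211
V = π·3.25² × L = 33.183072 × 383.615211 = 12729.531320

L=383.615 V=12729.531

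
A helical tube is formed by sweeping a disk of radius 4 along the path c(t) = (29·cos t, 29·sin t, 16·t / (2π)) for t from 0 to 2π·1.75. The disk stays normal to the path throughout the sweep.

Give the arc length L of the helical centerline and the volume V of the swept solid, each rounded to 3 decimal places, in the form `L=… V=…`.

L=320.099 V=16089.912

2πR = 2π·29 = 182.212374
per-turn = √(182.212374² + 16²) = √(33201.3492 + 256) = √33457.3492 = 182.913502
L = 1.75 × 182.913502 = 320.098628
V = π·4² × L = 50.265482 × 320.098628 = 16089.911993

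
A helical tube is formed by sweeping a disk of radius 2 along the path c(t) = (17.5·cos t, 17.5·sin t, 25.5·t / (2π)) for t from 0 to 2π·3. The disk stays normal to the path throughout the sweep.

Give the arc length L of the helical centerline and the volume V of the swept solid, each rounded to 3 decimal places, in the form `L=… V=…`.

2πR = 2π·17.5 = 109.955743
per-turn = √(109.955743² + 25.5²) = √(12090.2654 + 650.25) = √12740.5154 = 112.873892
L = 3 × 112.873892 = 338.621675
V = π·2² × L = 12.566371 × 338.621675 = 4255.245461

L=338.622 V=4255.245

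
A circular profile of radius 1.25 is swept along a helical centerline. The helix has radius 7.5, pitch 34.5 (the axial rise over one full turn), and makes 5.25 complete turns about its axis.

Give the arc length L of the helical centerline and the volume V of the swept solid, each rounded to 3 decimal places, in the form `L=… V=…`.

L=306.616 V=1505.097

2πR = 2π·7.5 = 47.123890
per-turn = √(47.123890² + 34.5²) = √(2220.6610 + 1190.25) = √3410.9110 = 58.403005
L = 5.25 × 58.403005 = 306.615776
V = π·1.25² × L = 4.908739 × 306.615776 = 1505.096671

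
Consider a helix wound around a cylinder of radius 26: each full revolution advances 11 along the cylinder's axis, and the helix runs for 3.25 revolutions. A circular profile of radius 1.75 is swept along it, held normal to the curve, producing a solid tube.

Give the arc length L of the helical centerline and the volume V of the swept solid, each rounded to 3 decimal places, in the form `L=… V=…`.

2πR = 2π·26 = 163.362818
per-turn = √(163.362818² + 11²) = √(26687.4103 + 121) = √26808.4103 = 163.732740
L = 3.25 × 163.732740 = 532.131407
V = π·1.75² × L = 9.621128 × 532.131407 = 5119.704110

L=532.131 V=5119.704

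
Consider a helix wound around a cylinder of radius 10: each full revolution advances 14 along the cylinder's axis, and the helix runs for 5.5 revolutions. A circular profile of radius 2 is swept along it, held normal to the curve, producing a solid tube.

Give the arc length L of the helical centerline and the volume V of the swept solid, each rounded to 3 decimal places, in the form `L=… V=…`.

L=354.050 V=4449.120

2πR = 2π·10 = 62.831853
per-turn = √(62.831853² + 14²) = √(3947.8418 + 196) = √4143.8418 = 64.372679
L = 5.5 × 64.372679 = 354.049733
V = π·2² × L = 12.566371 × 354.049733 = 4449.120158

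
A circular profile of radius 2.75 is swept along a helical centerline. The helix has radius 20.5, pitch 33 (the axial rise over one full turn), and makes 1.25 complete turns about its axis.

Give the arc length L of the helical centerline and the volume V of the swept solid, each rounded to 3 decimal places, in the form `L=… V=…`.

2πR = 2π·20.5 = 128.805299
per-turn = √(128.805299² + 33²) = √(16590.8050 + 1089) = √17679.8050 = 132.965428
L = 1.25 × 132.965428 = 166.206785
V = π·2.75² × L = 23.758294 × 166.206785 = 3948.789731

L=166.207 V=3948.790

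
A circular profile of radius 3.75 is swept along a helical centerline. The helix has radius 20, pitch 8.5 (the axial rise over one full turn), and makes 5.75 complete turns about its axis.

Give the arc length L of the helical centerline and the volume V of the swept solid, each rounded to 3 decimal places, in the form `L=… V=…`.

L=724.217 V=31994.945

2πR = 2π·20 = 125.663706
per-turn = √(125.663706² + 8.5²) = √(15791.3670 + 72.25) = √15863.6170 = 125.950852
L = 5.75 × 125.950852 = 724.217397
V = π·3.75² × L = 44.178647 × 724.217397 = 31994.944520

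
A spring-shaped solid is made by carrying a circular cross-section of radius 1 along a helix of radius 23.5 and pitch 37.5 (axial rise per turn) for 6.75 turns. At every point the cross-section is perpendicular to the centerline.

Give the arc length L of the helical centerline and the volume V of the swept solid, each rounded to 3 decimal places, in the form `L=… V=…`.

2πR = 2π·23.5 = 147.654855
per-turn = √(147.654855² + 37.5²) = √(21801.9561 + 1406.25) = √23208.2061 = 152.342398
L = 6.75 × 152.342398 = 1028.311184
V = π·1² × L = 3.141593 × 1028.311184 = 3230.534862

L=1028.311 V=3230.535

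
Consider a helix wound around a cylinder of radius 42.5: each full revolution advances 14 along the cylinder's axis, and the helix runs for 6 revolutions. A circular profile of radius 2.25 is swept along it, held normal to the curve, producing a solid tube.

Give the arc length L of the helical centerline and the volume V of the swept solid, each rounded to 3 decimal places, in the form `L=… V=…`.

L=1604.413 V=25517.081

2πR = 2π·42.5 = 267.035376
per-turn = √(267.035376² + 14²) = √(71307.8918 + 196) = √71503.8918 = 267.402116
L = 6 × 267.402116 = 1604.412698
V = π·2.25² × L = 15.904313 × 1604.412698 = 25517.081420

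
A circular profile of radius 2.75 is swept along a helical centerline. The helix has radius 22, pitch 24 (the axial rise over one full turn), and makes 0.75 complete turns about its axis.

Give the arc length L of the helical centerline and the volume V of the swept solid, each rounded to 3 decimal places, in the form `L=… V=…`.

2πR = 2π·22 = 138.230077
per-turn = √(138.230077² + 24²) = √(19107.5541 + 576) = √19683.5541 = 140.298090
L = 0.75 × 140.298090 = 105.223568
V = π·2.75² × L = 23.758294 × 105.223568 = 2499.932503

L=105.224 V=2499.933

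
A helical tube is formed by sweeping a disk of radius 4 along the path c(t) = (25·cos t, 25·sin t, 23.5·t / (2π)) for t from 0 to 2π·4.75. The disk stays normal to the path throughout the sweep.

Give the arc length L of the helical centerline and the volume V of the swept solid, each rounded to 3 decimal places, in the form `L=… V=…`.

L=754.432 V=37921.884

2πR = 2π·25 = 157.079633
per-turn = √(157.079633² + 23.5²) = √(24674.0110 + 552.25) = √25226.2610 = 158.827772
L = 4.75 × 158.827772 = 754.431915
V = π·4² × L = 50.265482 × 754.431915 = 37921.884172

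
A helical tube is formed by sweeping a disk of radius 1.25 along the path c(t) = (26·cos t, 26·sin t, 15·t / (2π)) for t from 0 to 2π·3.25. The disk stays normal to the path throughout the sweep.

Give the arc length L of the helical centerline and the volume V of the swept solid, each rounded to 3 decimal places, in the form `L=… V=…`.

L=533.163 V=2617.156

2πR = 2π·26 = 163.362818
per-turn = √(163.362818² + 15²) = √(26687.4103 + 225) = √26912.4103 = 164.050024
L = 3.25 × 164.050024 = 533.162577
V = π·1.25² × L = 4.908739 × 533.162577 = 2617.155681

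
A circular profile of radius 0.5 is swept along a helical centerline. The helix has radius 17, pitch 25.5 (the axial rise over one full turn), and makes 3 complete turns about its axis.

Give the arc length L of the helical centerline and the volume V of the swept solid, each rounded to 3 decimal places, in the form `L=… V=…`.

L=329.447 V=258.747

2πR = 2π·17 = 106.814150
per-turn = √(106.814150² + 25.5²) = √(11409.2627 + 650.25) = √12059.5127 = 109.815813
L = 3 × 109.815813 = 329.447438
V = π·0.5² × L = 0.785398 × 329.447438 = 258.747412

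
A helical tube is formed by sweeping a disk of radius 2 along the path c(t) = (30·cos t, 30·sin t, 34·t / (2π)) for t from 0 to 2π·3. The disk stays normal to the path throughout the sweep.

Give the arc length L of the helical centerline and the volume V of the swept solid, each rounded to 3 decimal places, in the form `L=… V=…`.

2πR = 2π·30 = 188.495559
per-turn = √(188.495559² + 34²) = √(35530.5758 + 1156) = √36686.5758 = 191.537401
L = 3 × 191.537401 = 574.612202
V = π·2² × L = 12.566371 × 574.612202 = 7220.789889

L=574.612 V=7220.790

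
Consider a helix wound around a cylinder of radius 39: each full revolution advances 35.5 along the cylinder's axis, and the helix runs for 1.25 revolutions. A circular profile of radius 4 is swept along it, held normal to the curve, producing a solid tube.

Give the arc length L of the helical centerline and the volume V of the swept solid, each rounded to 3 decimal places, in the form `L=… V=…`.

2πR = 2π·39 = 245.044227
per-turn = √(245.044227² + 35.5²) = √(60046.6732 + 1260.25) = √61306.9232 = 247.602349
L = 1.25 × 247.602349 = 309.502936
V = π·4² × L = 50.265482 × 309.502936 = 15557.314406

L=309.503 V=15557.314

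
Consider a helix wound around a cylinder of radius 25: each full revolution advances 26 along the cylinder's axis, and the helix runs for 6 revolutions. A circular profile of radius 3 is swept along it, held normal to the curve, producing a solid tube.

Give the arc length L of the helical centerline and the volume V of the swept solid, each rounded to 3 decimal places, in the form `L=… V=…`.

L=955.301 V=27010.505

2πR = 2π·25 = 157.079633
per-turn = √(157.079633² + 26²) = √(24674.0110 + 676) = √25350.0110 = 159.216868
L = 6 × 159.216868 = 955.301207
V = π·3² × L = 28.274334 × 955.301207 = 27010.505285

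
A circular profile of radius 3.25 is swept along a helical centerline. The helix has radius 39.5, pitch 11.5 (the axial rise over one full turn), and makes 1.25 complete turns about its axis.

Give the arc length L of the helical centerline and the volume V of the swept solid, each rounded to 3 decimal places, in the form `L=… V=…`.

2πR = 2π·39.5 = 248.185820
per-turn = √(248.185820² + 11.5²) = √(61596.2011 + 132.25) = √61728.4511 = 248.452110
L = 1.25 × 248.452110 = 310.565138
V = π·3.25² × L = 33.183072 × 310.565138 = 10305.505452

L=310.565 V=10305.505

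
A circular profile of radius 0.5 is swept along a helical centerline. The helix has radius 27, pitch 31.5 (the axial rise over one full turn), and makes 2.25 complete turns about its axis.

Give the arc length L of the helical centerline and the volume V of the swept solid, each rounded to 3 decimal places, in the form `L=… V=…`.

2πR = 2π·27 = 169.646003
per-turn = √(169.646003² + 31.5²) = √(28779.7664 + 992.25) = √29772.0164 = 172.545694
L = 2.25 × 172.545694 = 388.227811
V = π·0.5² × L = 0.785398 × 388.227811 = 304.913410

L=388.228 V=304.913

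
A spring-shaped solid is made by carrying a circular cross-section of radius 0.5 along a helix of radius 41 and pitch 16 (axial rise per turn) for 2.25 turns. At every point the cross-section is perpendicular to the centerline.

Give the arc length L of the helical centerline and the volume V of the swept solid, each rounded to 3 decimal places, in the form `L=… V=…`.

2πR = 2π·41 = 257.610598
per-turn = √(257.610598² + 16²) = √(66363.2200 + 256) = √66619.2200 = 258.106993
L = 2.25 × 258.106993 = 580.740735
V = π·0.5² × L = 0.785398 × 580.740735 = 456.112707

L=580.741 V=456.113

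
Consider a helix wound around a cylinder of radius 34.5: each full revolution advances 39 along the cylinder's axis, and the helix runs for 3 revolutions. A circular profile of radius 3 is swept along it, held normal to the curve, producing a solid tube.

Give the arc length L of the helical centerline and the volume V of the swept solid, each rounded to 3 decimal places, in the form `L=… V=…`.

2πR = 2π·34.5 = 216.769893
per-turn = √(216.769893² + 39²) = √(46989.1866 + 1521) = √48510.1866 = 220.250282
L = 3 × 220.250282 = 660.750845
V = π·3² × L = 28.274334 × 660.750845 = 18682.290001

L=660.751 V=18682.290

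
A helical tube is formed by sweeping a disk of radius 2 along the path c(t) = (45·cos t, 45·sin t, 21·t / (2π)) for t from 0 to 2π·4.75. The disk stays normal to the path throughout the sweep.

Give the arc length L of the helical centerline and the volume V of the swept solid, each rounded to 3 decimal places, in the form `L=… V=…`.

L=1346.730 V=16923.510

2πR = 2π·45 = 282.743339
per-turn = √(282.743339² + 21²) = √(79943.7956 + 441) = √80384.7956 = 283.522126
L = 4.75 × 283.522126 = 1346.730096
V = π·2² × L = 12.566371 × 1346.730096 = 16923.509506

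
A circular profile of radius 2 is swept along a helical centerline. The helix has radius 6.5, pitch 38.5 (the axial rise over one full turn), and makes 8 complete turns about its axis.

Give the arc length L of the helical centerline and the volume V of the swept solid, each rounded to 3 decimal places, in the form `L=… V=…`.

L=449.014 V=5642.477

2πR = 2π·6.5 = 40.840704
per-turn = √(40.840704² + 38.5²) = √(1667.9631 + 1482.25) = √3150.2131 = 56.126760
L = 8 × 56.126760 = 449.014077
V = π·2² × L = 12.566371 × 449.014077 = 5642.477301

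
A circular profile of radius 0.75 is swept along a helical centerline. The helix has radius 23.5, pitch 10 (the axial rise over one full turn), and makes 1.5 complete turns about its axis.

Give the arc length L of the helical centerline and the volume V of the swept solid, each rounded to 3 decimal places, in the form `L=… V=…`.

L=221.990 V=392.288

2πR = 2π·23.5 = 147.654855
per-turn = √(147.654855² + 10²) = √(21801.9561 + 100) = √21901.9561 = 147.993095
L = 1.5 × 147.993095 = 221.989642
V = π·0.75² × L = 1.767146 × 221.989642 = 392.288079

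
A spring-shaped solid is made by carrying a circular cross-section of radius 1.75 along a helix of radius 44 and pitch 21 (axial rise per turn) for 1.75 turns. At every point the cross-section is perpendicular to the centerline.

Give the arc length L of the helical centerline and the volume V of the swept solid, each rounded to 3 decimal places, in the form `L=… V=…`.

2πR = 2π·44 = 276.460154
per-turn = √(276.460154² + 21²) = √(76430.2165 + 441) = √76871.2165 = 277.256590
L = 1.75 × 277.256590 = 485.199032
V = π·1.75² × L = 9.621128 × 485.199032 = 4668.161749

L=485.199 V=4668.162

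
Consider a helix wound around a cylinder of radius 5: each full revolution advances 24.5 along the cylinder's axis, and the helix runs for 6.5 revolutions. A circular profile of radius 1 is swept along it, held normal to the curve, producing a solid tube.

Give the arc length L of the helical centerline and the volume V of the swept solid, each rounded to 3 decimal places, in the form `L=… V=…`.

2πR = 2π·5 = 31.415927
per-turn = √(31.415927² + 24.5²) = √(986.9604 + 600.25) = √1587.2104 = 39.839810
L = 6.5 × 39.839810 = 258.958763
V = π·1² × L = 3.141593 × 258.958763 = 813.542948

L=258.959 V=813.543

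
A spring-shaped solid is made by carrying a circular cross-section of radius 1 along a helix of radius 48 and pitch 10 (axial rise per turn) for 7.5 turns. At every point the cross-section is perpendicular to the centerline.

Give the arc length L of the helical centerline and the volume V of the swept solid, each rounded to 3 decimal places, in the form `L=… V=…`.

2πR = 2π·48 = 301.592895
per-turn = √(301.592895² + 10²) = √(90958.2742 + 100) = √91058.2742 = 301.758636
L = 7.5 × 301.758636 = 2263.189767
V = π·1² × L = 3.141593 × 2263.189767 = 7110.020346

L=2263.190 V=7110.020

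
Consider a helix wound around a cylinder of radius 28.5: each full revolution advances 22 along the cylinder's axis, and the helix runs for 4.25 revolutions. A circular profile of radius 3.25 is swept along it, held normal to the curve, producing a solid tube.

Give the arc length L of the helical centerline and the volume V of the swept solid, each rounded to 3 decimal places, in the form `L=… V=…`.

2πR = 2π·28.5 = 179.070781
per-turn = √(179.070781² + 22²) = √(32066.3447 + 484) = √32550.3447 = 180.417141
L = 4.25 × 180.417141 = 766.772848
V = π·3.25² × L = 33.183072 × 766.772848 = 25443.878947

L=766.773 V=25443.879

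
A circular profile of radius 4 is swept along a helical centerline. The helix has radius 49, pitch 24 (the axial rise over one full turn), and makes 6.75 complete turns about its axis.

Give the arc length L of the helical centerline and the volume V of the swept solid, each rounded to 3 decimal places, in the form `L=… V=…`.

L=2084.468 V=104776.800

2πR = 2π·49 = 307.876080
per-turn = √(307.876080² + 24²) = √(94787.6807 + 576) = √95363.6807 = 308.810105
L = 6.75 × 308.810105 = 2084.468206
V = π·4² × L = 50.265482 × 2084.468206 = 104776.800025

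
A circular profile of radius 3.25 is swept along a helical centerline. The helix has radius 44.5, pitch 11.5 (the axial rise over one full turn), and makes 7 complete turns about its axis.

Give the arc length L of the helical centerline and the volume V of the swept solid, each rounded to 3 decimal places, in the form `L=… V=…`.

2πR = 2π·44.5 = 279.601746
per-turn = √(279.601746² + 11.5²) = √(78177.1365 + 132.25) = √78309.3865 = 279.838143
L = 7 × 279.838143 = 1958.867003
V = π·3.25² × L = 33.183072 × 1958.867003 = 65001.225599

L=1958.867 V=65001.226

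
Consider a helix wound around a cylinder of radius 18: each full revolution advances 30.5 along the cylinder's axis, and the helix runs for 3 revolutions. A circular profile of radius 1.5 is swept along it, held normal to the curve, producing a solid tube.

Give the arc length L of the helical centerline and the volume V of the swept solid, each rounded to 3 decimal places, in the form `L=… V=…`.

L=351.413 V=2483.994

2πR = 2π·18 = 113.097336
per-turn = √(113.097336² + 30.5²) = √(12791.0073 + 930.25) = √13721.2573 = 117.137771
L = 3 × 117.137771 = 351.413312
V = π·1.5² × L = 7.068583 × 351.413312 = 2483.994327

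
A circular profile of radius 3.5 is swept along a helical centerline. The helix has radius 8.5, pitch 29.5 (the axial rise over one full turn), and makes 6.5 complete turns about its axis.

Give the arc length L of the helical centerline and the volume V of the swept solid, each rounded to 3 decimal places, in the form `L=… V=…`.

L=396.583 V=15262.318

2πR = 2π·8.5 = 53.407075
per-turn = √(53.407075² + 29.5²) = √(2852.3157 + 870.25) = √3722.5657 = 61.012832
L = 6.5 × 61.012832 = 396.583408
V = π·3.5² × L = 38.484510 × 396.583408 = 15262.318140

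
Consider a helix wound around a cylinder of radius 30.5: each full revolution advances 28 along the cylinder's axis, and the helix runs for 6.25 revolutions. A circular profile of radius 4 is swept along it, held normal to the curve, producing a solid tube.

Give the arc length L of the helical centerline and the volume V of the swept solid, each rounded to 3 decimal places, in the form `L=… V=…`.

2πR = 2π·30.5 = 191.637152
per-turn = √(191.637152² + 28²) = √(36724.7980 + 784) = √37508.7980 = 193.671882
L = 6.25 × 193.671882 = 1210.449264
V = π·4² × L = 50.265482 × 1210.449264 = 60843.816250

L=1210.449 V=60843.816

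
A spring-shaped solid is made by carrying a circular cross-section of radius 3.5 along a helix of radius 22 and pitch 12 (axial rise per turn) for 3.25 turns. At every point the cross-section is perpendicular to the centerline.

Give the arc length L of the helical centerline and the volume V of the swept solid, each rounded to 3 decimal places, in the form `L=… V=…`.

2πR = 2π·22 = 138.230077
per-turn = √(138.230077² + 12²) = √(19107.5541 + 144) = √19251.5541 = 138.749970
L = 3.25 × 138.749970 = 450.937402
V = π·3.5² × L = 38.484510 × 450.937402 = 17354.104954

L=450.937 V=17354.105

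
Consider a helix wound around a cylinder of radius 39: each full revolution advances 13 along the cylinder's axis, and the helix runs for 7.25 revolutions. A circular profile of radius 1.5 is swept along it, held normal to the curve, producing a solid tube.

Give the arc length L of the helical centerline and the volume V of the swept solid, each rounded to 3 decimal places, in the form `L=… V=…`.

L=1779.069 V=12575.497

2πR = 2π·39 = 245.044227
per-turn = √(245.044227² + 13²) = √(60046.6732 + 169) = √60215.6732 = 245.388820
L = 7.25 × 245.388820 = 1779.068948
V = π·1.5² × L = 7.068583 × 1779.068948 = 12575.497358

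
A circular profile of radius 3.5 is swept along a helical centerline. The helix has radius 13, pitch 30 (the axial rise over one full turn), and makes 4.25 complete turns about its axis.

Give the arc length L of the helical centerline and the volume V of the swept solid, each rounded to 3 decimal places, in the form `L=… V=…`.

2πR = 2π·13 = 81.681409
per-turn = √(81.681409² + 30²) = √(6671.8526 + 900) = √7571.8526 = 87.016393
L = 4.25 × 87.016393 = 369.819668
V = π·3.5² × L = 38.484510 × 369.819668 = 14232.328729

L=369.820 V=14232.329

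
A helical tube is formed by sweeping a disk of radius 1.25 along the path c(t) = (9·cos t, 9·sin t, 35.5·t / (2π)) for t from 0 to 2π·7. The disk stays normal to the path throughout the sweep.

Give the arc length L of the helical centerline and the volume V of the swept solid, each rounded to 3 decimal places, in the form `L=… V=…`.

L=467.378 V=2294.236

2πR = 2π·9 = 56.548668
per-turn = √(56.548668² + 35.5²) = √(3197.7518 + 1260.25) = √4458.0018 = 66.768270
L = 7 × 66.768270 = 467.377887
V = π·1.25² × L = 4.908739 × 467.377887 = 2294.235839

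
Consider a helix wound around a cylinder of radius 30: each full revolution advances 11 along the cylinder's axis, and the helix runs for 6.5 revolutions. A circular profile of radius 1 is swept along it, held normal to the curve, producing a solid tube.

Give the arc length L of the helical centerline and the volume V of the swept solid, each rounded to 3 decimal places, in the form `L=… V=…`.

2πR = 2π·30 = 188.495559
per-turn = √(188.495559² + 11²) = √(35530.5758 + 121) = √35651.5758 = 188.816249
L = 6.5 × 188.816249 = 1227.305618
V = π·1² × L = 3.141593 × 1227.305618 = 3855.694312

L=1227.306 V=3855.694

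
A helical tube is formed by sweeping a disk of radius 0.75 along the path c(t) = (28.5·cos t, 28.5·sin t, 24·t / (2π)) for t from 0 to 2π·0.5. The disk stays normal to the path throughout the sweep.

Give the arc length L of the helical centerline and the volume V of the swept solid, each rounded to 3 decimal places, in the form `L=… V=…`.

L=90.336 V=159.637

2πR = 2π·28.5 = 179.070781
per-turn = √(179.070781² + 24²) = √(32066.3447 + 576) = √32642.3447 = 180.671926
L = 0.5 × 180.671926 = 90.335963
V = π·0.75² × L = 1.767146 × 90.335963 = 159.636823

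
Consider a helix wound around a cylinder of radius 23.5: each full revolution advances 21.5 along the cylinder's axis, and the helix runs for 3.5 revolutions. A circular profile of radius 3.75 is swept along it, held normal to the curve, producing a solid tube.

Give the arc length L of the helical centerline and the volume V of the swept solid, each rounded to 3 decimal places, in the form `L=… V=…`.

L=522.242 V=23071.937

2πR = 2π·23.5 = 147.654855
per-turn = √(147.654855² + 21.5²) = √(21801.9561 + 462.25) = √22264.2061 = 149.211950
L = 3.5 × 149.211950 = 522.241826
V = π·3.75² × L = 44.178647 × 522.241826 = 23071.937125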